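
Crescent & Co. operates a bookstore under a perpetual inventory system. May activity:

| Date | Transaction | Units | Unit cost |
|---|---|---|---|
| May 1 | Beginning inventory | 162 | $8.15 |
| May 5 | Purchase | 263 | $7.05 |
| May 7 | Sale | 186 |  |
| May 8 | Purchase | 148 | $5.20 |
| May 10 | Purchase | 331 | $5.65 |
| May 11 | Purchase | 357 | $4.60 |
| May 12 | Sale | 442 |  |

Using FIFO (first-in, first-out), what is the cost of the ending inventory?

May 7, 186 sold [FIFO — oldest first]: 162 @ $8.15 + 24 @ $7.05 = $1,489.50
May 12, 442 sold [FIFO — oldest first]: 239 @ $7.05 + 148 @ $5.20 + 55 @ $5.65 = $2,765.30
Total COGS = $1,489.50 + $2,765.30 = $4,254.80
Ending inventory: 276 @ $5.65 + 357 @ $4.60 = $3,201.60

Ending inventory = $3,201.60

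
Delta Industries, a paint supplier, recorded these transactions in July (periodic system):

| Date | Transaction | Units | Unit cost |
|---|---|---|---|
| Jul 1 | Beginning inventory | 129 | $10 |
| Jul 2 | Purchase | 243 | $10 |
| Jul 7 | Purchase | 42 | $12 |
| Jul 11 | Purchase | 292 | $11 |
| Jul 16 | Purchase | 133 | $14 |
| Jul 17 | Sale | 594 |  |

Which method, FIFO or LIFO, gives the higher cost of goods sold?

LIFO

FIFO COGS: 129 @ $10 + 243 @ $10 + 42 @ $12 + 180 @ $11 = $6,204
LIFO COGS: 133 @ $14 + 292 @ $11 + 42 @ $12 + 127 @ $10 = $6,848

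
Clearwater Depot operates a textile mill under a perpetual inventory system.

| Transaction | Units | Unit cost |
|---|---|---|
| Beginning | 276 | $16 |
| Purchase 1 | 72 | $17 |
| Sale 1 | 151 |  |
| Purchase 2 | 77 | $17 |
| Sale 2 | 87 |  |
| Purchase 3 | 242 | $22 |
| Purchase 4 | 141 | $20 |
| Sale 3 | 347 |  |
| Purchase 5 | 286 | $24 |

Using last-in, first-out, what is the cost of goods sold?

COGS = $11,309

Sale 1 (151) [LIFO — newest first]: 72 @ $17 + 79 @ $16 = $2,488
Sale 2 (87) [LIFO — newest first]: 77 @ $17 + 10 @ $16 = $1,469
Sale 3 (347) [LIFO — newest first]: 141 @ $20 + 206 @ $22 = $7,352
Total COGS = $2,488 + $1,469 + $7,352 = $11,309
Ending inventory: 187 @ $16 + 36 @ $22 + 286 @ $24 = $10,648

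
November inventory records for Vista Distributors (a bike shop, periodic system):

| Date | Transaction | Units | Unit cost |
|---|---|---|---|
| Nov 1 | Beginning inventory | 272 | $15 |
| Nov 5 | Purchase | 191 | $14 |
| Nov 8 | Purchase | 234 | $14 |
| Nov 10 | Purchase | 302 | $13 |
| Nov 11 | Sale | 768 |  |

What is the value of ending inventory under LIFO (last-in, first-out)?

Ending inventory = $3,465

Nov 11, 768 sold [LIFO — newest first]: 302 @ $13 + 234 @ $14 + 191 @ $14 + 41 @ $15 = $10,491
Ending inventory: 231 @ $15 = $3,465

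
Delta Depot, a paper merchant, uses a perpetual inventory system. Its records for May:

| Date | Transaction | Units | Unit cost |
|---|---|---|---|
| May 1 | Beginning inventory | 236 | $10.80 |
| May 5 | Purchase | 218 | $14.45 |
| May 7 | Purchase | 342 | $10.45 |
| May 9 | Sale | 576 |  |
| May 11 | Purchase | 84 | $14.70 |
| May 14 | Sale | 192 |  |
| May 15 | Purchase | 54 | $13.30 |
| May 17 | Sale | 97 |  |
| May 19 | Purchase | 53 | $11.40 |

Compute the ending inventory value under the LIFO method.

May 9, 576 sold [LIFO — newest first]: 342 @ $10.45 + 218 @ $14.45 + 16 @ $10.80 = $6,896.80
May 14, 192 sold [LIFO — newest first]: 84 @ $14.70 + 108 @ $10.80 = $2,401.20
May 17, 97 sold [LIFO — newest first]: 54 @ $13.30 + 43 @ $10.80 = $1,182.60
Total COGS = $6,896.80 + $2,401.20 + $1,182.60 = $10,480.60
Ending inventory: 69 @ $10.80 + 53 @ $11.40 = $1,349.40

Ending inventory = $1,349.40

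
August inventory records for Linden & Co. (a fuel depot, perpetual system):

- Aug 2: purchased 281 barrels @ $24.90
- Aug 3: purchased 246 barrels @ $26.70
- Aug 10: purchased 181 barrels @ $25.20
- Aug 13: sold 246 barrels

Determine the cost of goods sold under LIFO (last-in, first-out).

COGS = $6,296.70

Aug 13, 246 sold [LIFO — newest first]: 181 @ $25.20 + 65 @ $26.70 = $6,296.70
Ending inventory: 281 @ $24.90 + 181 @ $26.70 = $11,829.60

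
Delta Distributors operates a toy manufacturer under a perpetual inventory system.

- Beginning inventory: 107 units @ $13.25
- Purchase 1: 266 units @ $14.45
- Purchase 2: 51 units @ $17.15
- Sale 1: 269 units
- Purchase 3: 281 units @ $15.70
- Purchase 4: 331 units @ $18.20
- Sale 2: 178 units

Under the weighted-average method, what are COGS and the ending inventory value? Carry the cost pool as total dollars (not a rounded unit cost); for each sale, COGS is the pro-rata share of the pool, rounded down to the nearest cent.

After Beginning: 107 on hand, pool $1,417.75 (≈ $13.2500 each)
After Purchase 1: 373 on hand, pool $5,261.45 (≈ $14.1058 each)
After Purchase 2: 424 on hand, pool $6,136.10 (≈ $14.4719 each)
Sale 1, sell 269: 269/424 × $6,136.10 → $3,892.95
After Purchase 3: 436 on hand, pool $6,654.85 (≈ $15.2634 each)
After Purchase 4: 767 on hand, pool $12,679.05 (≈ $16.5307 each)
Sale 2, sell 178: 178/767 × $12,679.05 → $2,942.46
Total COGS = $3,892.95 + $2,942.46 = $6,835.41
Ending inventory (cost pool remaining) = $9,736.59
Check: goods available $16,572.00 = COGS $6,835.41 + ending $9,736.59

COGS = $6,835.41; ending inventory = $9,736.59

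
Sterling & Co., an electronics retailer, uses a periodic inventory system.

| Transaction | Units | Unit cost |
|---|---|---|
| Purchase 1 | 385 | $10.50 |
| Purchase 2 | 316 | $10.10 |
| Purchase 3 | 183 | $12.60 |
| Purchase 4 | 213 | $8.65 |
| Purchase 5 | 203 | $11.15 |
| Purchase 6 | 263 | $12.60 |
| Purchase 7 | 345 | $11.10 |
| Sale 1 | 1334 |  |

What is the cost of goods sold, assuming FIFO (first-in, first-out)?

COGS = $14,074.20

Sale 1 (1334) [FIFO — oldest first]: 385 @ $10.50 + 316 @ $10.10 + 183 @ $12.60 + 213 @ $8.65 + 203 @ $11.15 + 34 @ $12.60 = $14,074.20
Ending inventory: 229 @ $12.60 + 345 @ $11.10 = $6,714.90
Check: goods available $20,789.10 = COGS $14,074.20 + ending $6,714.90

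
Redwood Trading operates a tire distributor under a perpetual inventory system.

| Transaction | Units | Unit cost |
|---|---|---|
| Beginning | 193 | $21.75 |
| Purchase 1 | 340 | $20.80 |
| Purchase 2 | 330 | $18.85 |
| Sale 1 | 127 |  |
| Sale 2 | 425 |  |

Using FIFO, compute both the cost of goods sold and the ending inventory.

Sale 1 (127) [FIFO — oldest first]: 127 @ $21.75 = $2,762.25
Sale 2 (425) [FIFO — oldest first]: 66 @ $21.75 + 340 @ $20.80 + 19 @ $18.85 = $8,865.65
Total COGS = $2,762.25 + $8,865.65 = $11,627.90
Ending inventory: 311 @ $18.85 = $5,862.35

COGS = $11,627.90; ending inventory = $5,862.35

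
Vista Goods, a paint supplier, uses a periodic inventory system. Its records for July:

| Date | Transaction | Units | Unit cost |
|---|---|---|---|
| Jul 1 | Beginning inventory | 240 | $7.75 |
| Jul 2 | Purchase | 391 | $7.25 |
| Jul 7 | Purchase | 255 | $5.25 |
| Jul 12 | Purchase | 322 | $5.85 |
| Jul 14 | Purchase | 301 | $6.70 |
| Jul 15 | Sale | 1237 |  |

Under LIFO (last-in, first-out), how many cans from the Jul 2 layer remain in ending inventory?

Jul 15, 1237 sold [LIFO — newest first]: 301 @ $6.70 + 322 @ $5.85 + 255 @ $5.25 + 359 @ $7.25 = $7,841.90
Ending inventory: 240 @ $7.75 + 32 @ $7.25 = $2,092.00

32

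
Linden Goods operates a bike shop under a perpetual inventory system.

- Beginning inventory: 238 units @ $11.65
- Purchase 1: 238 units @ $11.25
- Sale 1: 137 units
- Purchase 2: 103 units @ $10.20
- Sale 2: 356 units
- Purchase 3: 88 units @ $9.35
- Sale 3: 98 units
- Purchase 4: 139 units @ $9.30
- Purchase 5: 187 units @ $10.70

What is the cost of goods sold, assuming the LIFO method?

Sale 1 (137) [LIFO — newest first]: 137 @ $11.25 = $1,541.25
Sale 2 (356) [LIFO — newest first]: 103 @ $10.20 + 101 @ $11.25 + 152 @ $11.65 = $3,957.65
Sale 3 (98) [LIFO — newest first]: 88 @ $9.35 + 10 @ $11.65 = $939.30
Total COGS = $1,541.25 + $3,957.65 + $939.30 = $6,438.20
Ending inventory: 76 @ $11.65 + 139 @ $9.30 + 187 @ $10.70 = $4,179.00

COGS = $6,438.20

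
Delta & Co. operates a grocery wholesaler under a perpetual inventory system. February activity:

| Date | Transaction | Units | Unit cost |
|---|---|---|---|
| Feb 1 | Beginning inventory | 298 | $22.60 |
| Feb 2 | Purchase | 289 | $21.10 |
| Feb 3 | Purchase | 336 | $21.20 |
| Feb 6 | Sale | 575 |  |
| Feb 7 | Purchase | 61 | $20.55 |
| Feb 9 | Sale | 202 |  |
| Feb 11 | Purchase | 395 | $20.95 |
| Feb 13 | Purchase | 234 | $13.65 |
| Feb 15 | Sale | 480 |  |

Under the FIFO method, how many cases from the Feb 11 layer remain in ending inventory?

122

Feb 6, 575 sold [FIFO — oldest first]: 298 @ $22.60 + 277 @ $21.10 = $12,579.50
Feb 9, 202 sold [FIFO — oldest first]: 12 @ $21.10 + 190 @ $21.20 = $4,281.20
Feb 15, 480 sold [FIFO — oldest first]: 146 @ $21.20 + 61 @ $20.55 + 273 @ $20.95 = $10,068.10
Total COGS = $12,579.50 + $4,281.20 + $10,068.10 = $26,928.80
Ending inventory: 122 @ $20.95 + 234 @ $13.65 = $5,750.00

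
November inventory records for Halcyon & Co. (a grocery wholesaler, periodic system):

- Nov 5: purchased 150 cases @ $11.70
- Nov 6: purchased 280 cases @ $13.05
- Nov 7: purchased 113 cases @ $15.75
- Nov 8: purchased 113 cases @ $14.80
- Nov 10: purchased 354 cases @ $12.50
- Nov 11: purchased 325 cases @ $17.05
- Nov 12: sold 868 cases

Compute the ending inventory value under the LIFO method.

Nov 12, 868 sold [LIFO — newest first]: 325 @ $17.05 + 354 @ $12.50 + 113 @ $14.80 + 76 @ $15.75 = $12,835.65
Ending inventory: 150 @ $11.70 + 280 @ $13.05 + 37 @ $15.75 = $5,991.75

Ending inventory = $5,991.75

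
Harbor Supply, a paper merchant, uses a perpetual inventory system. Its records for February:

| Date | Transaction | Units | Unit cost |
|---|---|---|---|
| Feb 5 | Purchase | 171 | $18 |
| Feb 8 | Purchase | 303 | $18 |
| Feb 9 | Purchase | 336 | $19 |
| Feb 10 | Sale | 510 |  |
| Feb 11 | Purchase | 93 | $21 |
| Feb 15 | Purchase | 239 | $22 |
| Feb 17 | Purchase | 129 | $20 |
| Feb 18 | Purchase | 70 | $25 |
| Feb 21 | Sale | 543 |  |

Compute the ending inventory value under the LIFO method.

Feb 10, 510 sold [LIFO — newest first]: 336 @ $19 + 174 @ $18 = $9,516
Feb 21, 543 sold [LIFO — newest first]: 70 @ $25 + 129 @ $20 + 239 @ $22 + 93 @ $21 + 12 @ $18 = $11,757
Total COGS = $9,516 + $11,757 = $21,273
Ending inventory: 171 @ $18 + 117 @ $18 = $5,184

Ending inventory = $5,184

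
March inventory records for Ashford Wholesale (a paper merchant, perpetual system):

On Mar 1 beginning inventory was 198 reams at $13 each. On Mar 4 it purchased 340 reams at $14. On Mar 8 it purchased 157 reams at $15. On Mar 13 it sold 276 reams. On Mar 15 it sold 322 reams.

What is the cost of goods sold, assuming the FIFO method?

COGS = $8,234

Mar 13, 276 sold [FIFO — oldest first]: 198 @ $13 + 78 @ $14 = $3,666
Mar 15, 322 sold [FIFO — oldest first]: 262 @ $14 + 60 @ $15 = $4,568
Total COGS = $3,666 + $4,568 = $8,234
Ending inventory: 97 @ $15 = $1,455
Check: goods available $9,689 = COGS $8,234 + ending $1,455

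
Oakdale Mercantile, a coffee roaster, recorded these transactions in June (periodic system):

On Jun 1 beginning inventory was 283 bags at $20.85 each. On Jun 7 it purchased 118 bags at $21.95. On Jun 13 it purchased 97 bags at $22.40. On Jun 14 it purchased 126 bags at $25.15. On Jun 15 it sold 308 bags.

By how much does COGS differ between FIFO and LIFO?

$758.15

FIFO COGS: 283 @ $20.85 + 25 @ $21.95 = $6,449.30
LIFO COGS: 126 @ $25.15 + 97 @ $22.40 + 85 @ $21.95 = $7,207.45
Difference = |$6,449.30 − $7,207.45| = $758.15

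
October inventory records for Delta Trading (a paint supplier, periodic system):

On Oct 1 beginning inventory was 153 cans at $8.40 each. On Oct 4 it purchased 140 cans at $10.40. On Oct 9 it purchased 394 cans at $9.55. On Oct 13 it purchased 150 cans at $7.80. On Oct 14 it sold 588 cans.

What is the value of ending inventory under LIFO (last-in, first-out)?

Ending inventory = $2,283.60

Oct 14, 588 sold [LIFO — newest first]: 150 @ $7.80 + 394 @ $9.55 + 44 @ $10.40 = $5,390.30
Ending inventory: 153 @ $8.40 + 96 @ $10.40 = $2,283.60
Check: goods available $7,673.90 = COGS $5,390.30 + ending $2,283.60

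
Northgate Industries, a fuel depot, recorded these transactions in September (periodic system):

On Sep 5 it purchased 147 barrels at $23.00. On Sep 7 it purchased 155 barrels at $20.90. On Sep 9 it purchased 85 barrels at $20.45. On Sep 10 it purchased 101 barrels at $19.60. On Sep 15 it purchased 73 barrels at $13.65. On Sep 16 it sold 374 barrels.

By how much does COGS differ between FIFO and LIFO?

$975.10

FIFO COGS: 147 @ $23.00 + 155 @ $20.90 + 72 @ $20.45 = $8,092.90
LIFO COGS: 73 @ $13.65 + 101 @ $19.60 + 85 @ $20.45 + 115 @ $20.90 = $7,117.80
Difference = |$8,092.90 − $7,117.80| = $975.10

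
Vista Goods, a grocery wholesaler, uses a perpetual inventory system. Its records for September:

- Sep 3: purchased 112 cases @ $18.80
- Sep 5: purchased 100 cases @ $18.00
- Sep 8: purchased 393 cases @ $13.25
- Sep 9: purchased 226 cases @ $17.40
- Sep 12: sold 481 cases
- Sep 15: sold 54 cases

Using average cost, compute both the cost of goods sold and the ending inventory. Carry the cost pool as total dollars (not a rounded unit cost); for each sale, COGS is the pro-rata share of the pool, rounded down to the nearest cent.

After Sep 3: 112 on hand, pool $2,105.60 (≈ $18.8000 each)
After Sep 5: 212 on hand, pool $3,905.60 (≈ $18.4226 each)
After Sep 8: 605 on hand, pool $9,112.85 (≈ $15.0626 each)
After Sep 9: 831 on hand, pool $13,045.25 (≈ $15.6983 each)
Sep 12, sell 481: 481/831 × $13,045.25 → $7,550.86
Sep 15, sell 54: 54/350 × $5,494.39 → $847.70
Total COGS = $7,550.86 + $847.70 = $8,398.56
Ending inventory (cost pool remaining) = $4,646.69

COGS = $8,398.56; ending inventory = $4,646.69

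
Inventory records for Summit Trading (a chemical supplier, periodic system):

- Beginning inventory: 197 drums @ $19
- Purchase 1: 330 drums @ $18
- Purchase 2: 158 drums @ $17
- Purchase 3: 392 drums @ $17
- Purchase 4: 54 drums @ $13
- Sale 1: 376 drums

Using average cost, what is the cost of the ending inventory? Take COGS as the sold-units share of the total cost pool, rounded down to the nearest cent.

Ending inventory = $13,174.12

Sale 1, sell 376: 376/1131 × $19,735.00 → $6,560.88
Ending inventory (cost pool remaining) = $13,174.12
Check: goods available $19,735.00 = COGS $6,560.88 + ending $13,174.12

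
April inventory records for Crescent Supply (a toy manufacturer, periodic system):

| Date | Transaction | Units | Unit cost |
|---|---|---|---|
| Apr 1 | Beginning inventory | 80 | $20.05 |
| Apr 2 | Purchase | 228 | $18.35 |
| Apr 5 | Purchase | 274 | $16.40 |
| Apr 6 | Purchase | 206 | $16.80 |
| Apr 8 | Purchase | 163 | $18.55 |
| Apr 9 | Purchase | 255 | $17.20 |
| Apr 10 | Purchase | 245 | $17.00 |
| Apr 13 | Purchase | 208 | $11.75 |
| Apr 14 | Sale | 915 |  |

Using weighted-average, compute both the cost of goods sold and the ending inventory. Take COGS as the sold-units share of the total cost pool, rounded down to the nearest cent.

COGS = $15,311.13; ending inventory = $12,449.72

Apr 14, sell 915: 915/1659 × $27,760.85 → $15,311.13
Ending inventory (cost pool remaining) = $12,449.72
Check: goods available $27,760.85 = COGS $15,311.13 + ending $12,449.72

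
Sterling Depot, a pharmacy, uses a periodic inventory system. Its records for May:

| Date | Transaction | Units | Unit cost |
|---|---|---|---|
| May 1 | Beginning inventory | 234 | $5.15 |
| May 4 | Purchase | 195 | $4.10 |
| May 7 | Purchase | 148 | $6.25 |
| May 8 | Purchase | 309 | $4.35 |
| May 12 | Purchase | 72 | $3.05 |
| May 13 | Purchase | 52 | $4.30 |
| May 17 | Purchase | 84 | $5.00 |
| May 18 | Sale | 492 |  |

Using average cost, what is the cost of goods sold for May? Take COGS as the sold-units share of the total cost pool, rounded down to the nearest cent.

COGS = $2,310.21

May 18, sell 492: 492/1094 × $5,136.95 → $2,310.21
Ending inventory (cost pool remaining) = $2,826.74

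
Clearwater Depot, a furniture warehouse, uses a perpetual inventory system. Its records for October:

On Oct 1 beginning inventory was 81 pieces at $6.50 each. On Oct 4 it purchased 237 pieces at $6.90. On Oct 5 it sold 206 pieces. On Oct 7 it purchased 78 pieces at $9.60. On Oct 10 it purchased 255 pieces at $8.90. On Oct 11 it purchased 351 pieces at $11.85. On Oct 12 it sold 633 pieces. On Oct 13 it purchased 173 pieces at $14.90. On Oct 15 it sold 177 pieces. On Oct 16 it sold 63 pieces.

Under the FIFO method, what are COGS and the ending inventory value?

Oct 5, 206 sold [FIFO — oldest first]: 81 @ $6.50 + 125 @ $6.90 = $1,389.00
Oct 12, 633 sold [FIFO — oldest first]: 112 @ $6.90 + 78 @ $9.60 + 255 @ $8.90 + 188 @ $11.85 = $6,018.90
Oct 15, 177 sold [FIFO — oldest first]: 163 @ $11.85 + 14 @ $14.90 = $2,140.15
Oct 16, 63 sold [FIFO — oldest first]: 63 @ $14.90 = $938.70
Total COGS = $1,389.00 + $6,018.90 + $2,140.15 + $938.70 = $10,486.75
Ending inventory: 96 @ $14.90 = $1,430.40

COGS = $10,486.75; ending inventory = $1,430.40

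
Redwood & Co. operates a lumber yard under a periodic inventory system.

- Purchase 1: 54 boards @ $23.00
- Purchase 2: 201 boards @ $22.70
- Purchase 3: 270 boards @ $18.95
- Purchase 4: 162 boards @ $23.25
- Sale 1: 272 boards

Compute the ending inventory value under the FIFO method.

Ending inventory = $8,560.85

Sale 1 (272) [FIFO — oldest first]: 54 @ $23.00 + 201 @ $22.70 + 17 @ $18.95 = $6,126.85
Ending inventory: 253 @ $18.95 + 162 @ $23.25 = $8,560.85
Check: goods available $14,687.70 = COGS $6,126.85 + ending $8,560.85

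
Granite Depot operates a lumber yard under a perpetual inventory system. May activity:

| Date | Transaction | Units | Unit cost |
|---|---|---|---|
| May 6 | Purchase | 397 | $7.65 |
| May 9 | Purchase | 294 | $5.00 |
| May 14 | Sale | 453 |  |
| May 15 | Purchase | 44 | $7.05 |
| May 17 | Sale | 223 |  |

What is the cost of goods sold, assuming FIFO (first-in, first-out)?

COGS = $4,432.05

May 14, 453 sold [FIFO — oldest first]: 397 @ $7.65 + 56 @ $5.00 = $3,317.05
May 17, 223 sold [FIFO — oldest first]: 223 @ $5.00 = $1,115.00
Total COGS = $3,317.05 + $1,115.00 = $4,432.05
Ending inventory: 15 @ $5.00 + 44 @ $7.05 = $385.20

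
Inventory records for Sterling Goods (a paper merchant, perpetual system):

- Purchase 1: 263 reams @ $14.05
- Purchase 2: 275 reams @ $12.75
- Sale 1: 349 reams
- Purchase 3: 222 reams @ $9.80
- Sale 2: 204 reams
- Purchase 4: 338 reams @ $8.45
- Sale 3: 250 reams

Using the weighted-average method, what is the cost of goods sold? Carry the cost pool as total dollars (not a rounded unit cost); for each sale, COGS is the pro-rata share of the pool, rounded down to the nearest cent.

COGS = $9,404.34

After Purchase 1: 263 on hand, pool $3,695.15 (≈ $14.0500 each)
After Purchase 2: 538 on hand, pool $7,201.40 (≈ $13.3855 each)
Sale 1, sell 349: 349/538 × $7,201.40 → $4,671.54
After Purchase 3: 411 on hand, pool $4,705.46 (≈ $11.4488 each)
Sale 2, sell 204: 204/411 × $4,705.46 → $2,335.55
After Purchase 4: 545 on hand, pool $5,226.01 (≈ $9.5890 each)
Sale 3, sell 250: 250/545 × $5,226.01 → $2,397.25
Total COGS = $4,671.54 + $2,335.55 + $2,397.25 = $9,404.34
Ending inventory (cost pool remaining) = $2,828.76
Check: goods available $12,233.10 = COGS $9,404.34 + ending $2,828.76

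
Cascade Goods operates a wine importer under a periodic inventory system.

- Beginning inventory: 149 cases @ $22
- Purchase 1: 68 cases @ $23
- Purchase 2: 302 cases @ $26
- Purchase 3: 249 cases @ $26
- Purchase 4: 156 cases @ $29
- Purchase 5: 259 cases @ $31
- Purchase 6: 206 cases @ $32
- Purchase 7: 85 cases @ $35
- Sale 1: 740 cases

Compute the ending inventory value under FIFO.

Sale 1 (740) [FIFO — oldest first]: 149 @ $22 + 68 @ $23 + 302 @ $26 + 221 @ $26 = $18,440
Ending inventory: 28 @ $26 + 156 @ $29 + 259 @ $31 + 206 @ $32 + 85 @ $35 = $22,848

Ending inventory = $22,848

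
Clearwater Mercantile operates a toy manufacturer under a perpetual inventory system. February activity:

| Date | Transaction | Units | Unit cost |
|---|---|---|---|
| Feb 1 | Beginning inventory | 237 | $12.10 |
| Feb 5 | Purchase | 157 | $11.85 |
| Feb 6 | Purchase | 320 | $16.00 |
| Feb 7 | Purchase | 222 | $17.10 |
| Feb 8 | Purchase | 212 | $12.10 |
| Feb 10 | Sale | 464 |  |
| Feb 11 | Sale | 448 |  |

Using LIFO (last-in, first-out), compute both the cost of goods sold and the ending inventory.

COGS = $13,353.95; ending inventory = $2,855.60

Feb 10, 464 sold [LIFO — newest first]: 212 @ $12.10 + 222 @ $17.10 + 30 @ $16.00 = $6,841.40
Feb 11, 448 sold [LIFO — newest first]: 290 @ $16.00 + 157 @ $11.85 + 1 @ $12.10 = $6,512.55
Total COGS = $6,841.40 + $6,512.55 = $13,353.95
Ending inventory: 236 @ $12.10 = $2,855.60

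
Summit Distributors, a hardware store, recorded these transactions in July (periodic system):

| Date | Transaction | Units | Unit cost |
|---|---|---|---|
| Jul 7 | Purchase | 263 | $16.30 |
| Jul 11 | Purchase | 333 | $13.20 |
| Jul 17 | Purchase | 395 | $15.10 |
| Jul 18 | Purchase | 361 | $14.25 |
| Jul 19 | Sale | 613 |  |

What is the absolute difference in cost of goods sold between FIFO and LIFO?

FIFO COGS: 263 @ $16.30 + 333 @ $13.20 + 17 @ $15.10 = $8,939.20
LIFO COGS: 361 @ $14.25 + 252 @ $15.10 = $8,949.45
Difference = |$8,939.20 − $8,949.45| = $10.25

$10.25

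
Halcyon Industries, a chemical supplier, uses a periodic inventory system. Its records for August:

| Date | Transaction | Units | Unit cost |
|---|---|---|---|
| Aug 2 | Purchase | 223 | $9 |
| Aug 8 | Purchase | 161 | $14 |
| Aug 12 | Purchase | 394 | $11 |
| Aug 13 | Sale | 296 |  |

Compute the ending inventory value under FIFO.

Ending inventory = $5,566

Aug 13, 296 sold [FIFO — oldest first]: 223 @ $9 + 73 @ $14 = $3,029
Ending inventory: 88 @ $14 + 394 @ $11 = $5,566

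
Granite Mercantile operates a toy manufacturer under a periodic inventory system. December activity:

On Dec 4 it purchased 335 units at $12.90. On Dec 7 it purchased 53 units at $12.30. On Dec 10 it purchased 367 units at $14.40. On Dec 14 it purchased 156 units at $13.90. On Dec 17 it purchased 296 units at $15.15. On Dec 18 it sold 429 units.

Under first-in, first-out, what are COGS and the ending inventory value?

Dec 18, 429 sold [FIFO — oldest first]: 335 @ $12.90 + 53 @ $12.30 + 41 @ $14.40 = $5,563.80
Ending inventory: 326 @ $14.40 + 156 @ $13.90 + 296 @ $15.15 = $11,347.20

COGS = $5,563.80; ending inventory = $11,347.20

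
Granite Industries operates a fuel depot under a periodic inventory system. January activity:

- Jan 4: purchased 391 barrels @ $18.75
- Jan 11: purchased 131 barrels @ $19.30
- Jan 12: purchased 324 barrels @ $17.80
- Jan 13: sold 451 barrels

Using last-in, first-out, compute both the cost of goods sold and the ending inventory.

COGS = $8,218.30; ending inventory = $7,408.45

Jan 13, 451 sold [LIFO — newest first]: 324 @ $17.80 + 127 @ $19.30 = $8,218.30
Ending inventory: 391 @ $18.75 + 4 @ $19.30 = $7,408.45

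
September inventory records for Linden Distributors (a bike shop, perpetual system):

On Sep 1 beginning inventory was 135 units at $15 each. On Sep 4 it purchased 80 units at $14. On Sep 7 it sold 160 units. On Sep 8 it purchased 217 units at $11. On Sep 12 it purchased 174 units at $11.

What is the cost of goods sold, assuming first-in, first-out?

Sep 7, 160 sold [FIFO — oldest first]: 135 @ $15 + 25 @ $14 = $2,375
Ending inventory: 55 @ $14 + 217 @ $11 + 174 @ $11 = $5,071
Check: goods available $7,446 = COGS $2,375 + ending $5,071

COGS = $2,375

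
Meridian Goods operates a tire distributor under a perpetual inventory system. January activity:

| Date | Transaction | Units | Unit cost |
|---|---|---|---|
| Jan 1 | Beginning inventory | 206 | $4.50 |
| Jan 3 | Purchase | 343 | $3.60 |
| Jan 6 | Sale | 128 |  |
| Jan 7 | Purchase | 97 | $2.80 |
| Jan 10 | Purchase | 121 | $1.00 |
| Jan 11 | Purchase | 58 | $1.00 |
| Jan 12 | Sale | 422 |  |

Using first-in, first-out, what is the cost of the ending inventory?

Ending inventory = $447.80

Jan 6, 128 sold [FIFO — oldest first]: 128 @ $4.50 = $576.00
Jan 12, 422 sold [FIFO — oldest first]: 78 @ $4.50 + 343 @ $3.60 + 1 @ $2.80 = $1,588.60
Total COGS = $576.00 + $1,588.60 = $2,164.60
Ending inventory: 96 @ $2.80 + 121 @ $1.00 + 58 @ $1.00 = $447.80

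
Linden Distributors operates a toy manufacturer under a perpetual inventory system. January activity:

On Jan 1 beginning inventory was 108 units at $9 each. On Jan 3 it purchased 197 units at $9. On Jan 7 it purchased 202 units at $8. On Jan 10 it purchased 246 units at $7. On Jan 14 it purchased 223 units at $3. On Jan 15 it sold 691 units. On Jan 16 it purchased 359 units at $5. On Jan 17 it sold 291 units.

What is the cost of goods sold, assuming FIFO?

Jan 15, 691 sold [FIFO — oldest first]: 108 @ $9 + 197 @ $9 + 202 @ $8 + 184 @ $7 = $5,649
Jan 17, 291 sold [FIFO — oldest first]: 62 @ $7 + 223 @ $3 + 6 @ $5 = $1,133
Total COGS = $5,649 + $1,133 = $6,782
Ending inventory: 353 @ $5 = $1,765
Check: goods available $8,547 = COGS $6,782 + ending $1,765

COGS = $6,782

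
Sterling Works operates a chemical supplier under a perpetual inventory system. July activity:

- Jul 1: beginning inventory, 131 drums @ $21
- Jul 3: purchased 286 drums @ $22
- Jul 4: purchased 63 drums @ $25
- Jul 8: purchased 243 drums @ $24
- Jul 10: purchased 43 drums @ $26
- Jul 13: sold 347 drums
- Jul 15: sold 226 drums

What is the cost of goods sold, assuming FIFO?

Jul 13, 347 sold [FIFO — oldest first]: 131 @ $21 + 216 @ $22 = $7,503
Jul 15, 226 sold [FIFO — oldest first]: 70 @ $22 + 63 @ $25 + 93 @ $24 = $5,347
Total COGS = $7,503 + $5,347 = $12,850
Ending inventory: 150 @ $24 + 43 @ $26 = $4,718

COGS = $12,850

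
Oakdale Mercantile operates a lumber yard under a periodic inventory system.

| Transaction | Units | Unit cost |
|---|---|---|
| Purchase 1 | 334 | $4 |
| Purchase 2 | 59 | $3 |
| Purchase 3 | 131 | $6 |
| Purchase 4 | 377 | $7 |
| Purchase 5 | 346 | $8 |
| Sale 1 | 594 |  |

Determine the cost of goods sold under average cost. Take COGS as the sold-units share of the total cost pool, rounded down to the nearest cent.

COGS = $3,670.70

Sale 1, sell 594: 594/1247 × $7,706.00 → $3,670.70
Ending inventory (cost pool remaining) = $4,035.30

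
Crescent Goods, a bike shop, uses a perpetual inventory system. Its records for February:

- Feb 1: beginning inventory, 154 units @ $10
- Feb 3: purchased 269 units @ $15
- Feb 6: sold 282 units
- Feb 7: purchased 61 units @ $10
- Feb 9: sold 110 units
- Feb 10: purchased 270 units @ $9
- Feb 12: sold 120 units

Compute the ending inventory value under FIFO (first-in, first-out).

Feb 6, 282 sold [FIFO — oldest first]: 154 @ $10 + 128 @ $15 = $3,460
Feb 9, 110 sold [FIFO — oldest first]: 110 @ $15 = $1,650
Feb 12, 120 sold [FIFO — oldest first]: 31 @ $15 + 61 @ $10 + 28 @ $9 = $1,327
Total COGS = $3,460 + $1,650 + $1,327 = $6,437
Ending inventory: 242 @ $9 = $2,178

Ending inventory = $2,178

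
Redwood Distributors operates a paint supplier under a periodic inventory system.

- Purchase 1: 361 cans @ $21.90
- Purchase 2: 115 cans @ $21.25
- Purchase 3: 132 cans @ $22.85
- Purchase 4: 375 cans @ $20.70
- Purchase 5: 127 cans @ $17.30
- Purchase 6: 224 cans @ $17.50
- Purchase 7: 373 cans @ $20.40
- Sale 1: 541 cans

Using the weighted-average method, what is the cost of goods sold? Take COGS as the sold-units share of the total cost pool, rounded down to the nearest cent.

Sale 1, sell 541: 541/1707 × $34,854.65 → $11,046.49
Ending inventory (cost pool remaining) = $23,808.16
Check: goods available $34,854.65 = COGS $11,046.49 + ending $23,808.16

COGS = $11,046.49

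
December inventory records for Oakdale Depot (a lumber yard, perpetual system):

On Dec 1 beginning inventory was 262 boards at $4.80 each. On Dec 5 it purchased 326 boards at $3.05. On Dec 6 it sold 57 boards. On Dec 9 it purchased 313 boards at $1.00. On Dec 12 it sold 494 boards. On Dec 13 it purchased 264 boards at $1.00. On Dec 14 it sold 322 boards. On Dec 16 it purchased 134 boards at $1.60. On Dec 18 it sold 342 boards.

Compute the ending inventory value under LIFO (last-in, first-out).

Dec 6, 57 sold [LIFO — newest first]: 57 @ $3.05 = $173.85
Dec 12, 494 sold [LIFO — newest first]: 313 @ $1.00 + 181 @ $3.05 = $865.05
Dec 14, 322 sold [LIFO — newest first]: 264 @ $1.00 + 58 @ $3.05 = $440.90
Dec 18, 342 sold [LIFO — newest first]: 134 @ $1.60 + 30 @ $3.05 + 178 @ $4.80 = $1,160.30
Total COGS = $173.85 + $865.05 + $440.90 + $1,160.30 = $2,640.10
Ending inventory: 84 @ $4.80 = $403.20
Check: goods available $3,043.30 = COGS $2,640.10 + ending $403.20

Ending inventory = $403.20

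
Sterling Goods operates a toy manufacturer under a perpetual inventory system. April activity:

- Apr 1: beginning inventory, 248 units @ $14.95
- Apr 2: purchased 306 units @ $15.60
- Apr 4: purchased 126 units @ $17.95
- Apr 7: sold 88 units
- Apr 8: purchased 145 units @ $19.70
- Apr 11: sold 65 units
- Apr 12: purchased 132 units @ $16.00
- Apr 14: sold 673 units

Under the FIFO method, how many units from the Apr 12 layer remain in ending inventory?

Apr 7, 88 sold [FIFO — oldest first]: 88 @ $14.95 = $1,315.60
Apr 11, 65 sold [FIFO — oldest first]: 65 @ $14.95 = $971.75
Apr 14, 673 sold [FIFO — oldest first]: 95 @ $14.95 + 306 @ $15.60 + 126 @ $17.95 + 145 @ $19.70 + 1 @ $16.00 = $11,328.05
Total COGS = $1,315.60 + $971.75 + $11,328.05 = $13,615.40
Ending inventory: 131 @ $16.00 = $2,096.00
Check: goods available $15,711.40 = COGS $13,615.40 + ending $2,096.00

131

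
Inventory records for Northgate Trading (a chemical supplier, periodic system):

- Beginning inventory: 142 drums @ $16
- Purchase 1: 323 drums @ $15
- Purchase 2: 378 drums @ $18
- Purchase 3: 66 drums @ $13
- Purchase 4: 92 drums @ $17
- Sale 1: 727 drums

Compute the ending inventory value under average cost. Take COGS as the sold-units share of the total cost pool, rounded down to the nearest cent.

Ending inventory = $4,473.51

Sale 1, sell 727: 727/1001 × $16,343.00 → $11,869.49
Ending inventory (cost pool remaining) = $4,473.51
Check: goods available $16,343.00 = COGS $11,869.49 + ending $4,473.51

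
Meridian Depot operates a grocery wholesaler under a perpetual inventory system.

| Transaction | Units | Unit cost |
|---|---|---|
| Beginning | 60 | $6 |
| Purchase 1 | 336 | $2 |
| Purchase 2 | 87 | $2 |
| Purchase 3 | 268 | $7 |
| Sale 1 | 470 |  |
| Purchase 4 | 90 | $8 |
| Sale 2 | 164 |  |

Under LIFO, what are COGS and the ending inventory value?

COGS = $3,148; ending inventory = $654

Sale 1 (470) [LIFO — newest first]: 268 @ $7 + 87 @ $2 + 115 @ $2 = $2,280
Sale 2 (164) [LIFO — newest first]: 90 @ $8 + 74 @ $2 = $868
Total COGS = $2,280 + $868 = $3,148
Ending inventory: 60 @ $6 + 147 @ $2 = $654
Check: goods available $3,802 = COGS $3,148 + ending $654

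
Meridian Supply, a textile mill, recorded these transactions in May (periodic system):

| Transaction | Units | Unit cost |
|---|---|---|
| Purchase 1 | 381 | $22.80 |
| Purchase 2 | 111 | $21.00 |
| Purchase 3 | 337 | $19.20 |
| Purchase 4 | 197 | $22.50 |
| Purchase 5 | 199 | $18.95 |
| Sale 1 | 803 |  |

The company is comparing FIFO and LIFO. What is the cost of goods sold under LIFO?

COGS = $16,143.95

FIFO COGS: 381 @ $22.80 + 111 @ $21.00 + 311 @ $19.20 = $16,989.00
LIFO COGS: 199 @ $18.95 + 197 @ $22.50 + 337 @ $19.20 + 70 @ $21.00 = $16,143.95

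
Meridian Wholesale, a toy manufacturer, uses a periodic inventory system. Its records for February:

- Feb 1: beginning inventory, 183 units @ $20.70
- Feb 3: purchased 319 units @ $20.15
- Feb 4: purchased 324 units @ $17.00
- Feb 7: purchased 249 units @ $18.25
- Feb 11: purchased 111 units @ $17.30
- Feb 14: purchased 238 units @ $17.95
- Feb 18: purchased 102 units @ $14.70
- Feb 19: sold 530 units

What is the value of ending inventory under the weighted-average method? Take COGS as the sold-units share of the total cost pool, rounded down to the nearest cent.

Ending inventory = $18,249.13

Feb 19, sell 530: 530/1526 × $27,960.00 → $9,710.87
Ending inventory (cost pool remaining) = $18,249.13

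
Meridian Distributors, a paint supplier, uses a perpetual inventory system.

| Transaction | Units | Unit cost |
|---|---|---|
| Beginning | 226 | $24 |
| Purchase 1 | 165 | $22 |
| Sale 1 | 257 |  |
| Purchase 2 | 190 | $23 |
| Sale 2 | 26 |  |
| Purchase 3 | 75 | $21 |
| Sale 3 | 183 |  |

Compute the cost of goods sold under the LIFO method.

COGS = $10,495

Sale 1 (257) [LIFO — newest first]: 165 @ $22 + 92 @ $24 = $5,838
Sale 2 (26) [LIFO — newest first]: 26 @ $23 = $598
Sale 3 (183) [LIFO — newest first]: 75 @ $21 + 108 @ $23 = $4,059
Total COGS = $5,838 + $598 + $4,059 = $10,495
Ending inventory: 134 @ $24 + 56 @ $23 = $4,504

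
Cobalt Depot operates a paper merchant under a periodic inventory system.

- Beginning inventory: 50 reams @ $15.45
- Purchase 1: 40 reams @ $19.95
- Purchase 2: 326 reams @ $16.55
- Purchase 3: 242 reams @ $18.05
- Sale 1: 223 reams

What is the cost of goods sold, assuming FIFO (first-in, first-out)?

Sale 1 (223) [FIFO — oldest first]: 50 @ $15.45 + 40 @ $19.95 + 133 @ $16.55 = $3,771.65
Ending inventory: 193 @ $16.55 + 242 @ $18.05 = $7,562.25
Check: goods available $11,333.90 = COGS $3,771.65 + ending $7,562.25

COGS = $3,771.65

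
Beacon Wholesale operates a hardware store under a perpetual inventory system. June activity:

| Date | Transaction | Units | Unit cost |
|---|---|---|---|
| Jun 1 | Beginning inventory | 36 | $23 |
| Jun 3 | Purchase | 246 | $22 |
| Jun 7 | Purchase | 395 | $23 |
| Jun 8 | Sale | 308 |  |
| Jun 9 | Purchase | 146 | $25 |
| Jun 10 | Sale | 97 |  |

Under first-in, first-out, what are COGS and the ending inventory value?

Jun 8, 308 sold [FIFO — oldest first]: 36 @ $23 + 246 @ $22 + 26 @ $23 = $6,838
Jun 10, 97 sold [FIFO — oldest first]: 97 @ $23 = $2,231
Total COGS = $6,838 + $2,231 = $9,069
Ending inventory: 272 @ $23 + 146 @ $25 = $9,906

COGS = $9,069; ending inventory = $9,906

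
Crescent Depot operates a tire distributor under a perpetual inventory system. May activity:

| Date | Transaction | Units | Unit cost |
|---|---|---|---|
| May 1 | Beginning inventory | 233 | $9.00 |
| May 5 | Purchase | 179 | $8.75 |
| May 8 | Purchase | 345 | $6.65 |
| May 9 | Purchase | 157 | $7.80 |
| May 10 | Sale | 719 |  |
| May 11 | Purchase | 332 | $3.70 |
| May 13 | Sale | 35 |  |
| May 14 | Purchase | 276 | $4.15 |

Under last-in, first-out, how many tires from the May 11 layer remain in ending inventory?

May 10, 719 sold [LIFO — newest first]: 157 @ $7.80 + 345 @ $6.65 + 179 @ $8.75 + 38 @ $9.00 = $5,427.10
May 13, 35 sold [LIFO — newest first]: 35 @ $3.70 = $129.50
Total COGS = $5,427.10 + $129.50 = $5,556.60
Ending inventory: 195 @ $9.00 + 297 @ $3.70 + 276 @ $4.15 = $3,999.30

297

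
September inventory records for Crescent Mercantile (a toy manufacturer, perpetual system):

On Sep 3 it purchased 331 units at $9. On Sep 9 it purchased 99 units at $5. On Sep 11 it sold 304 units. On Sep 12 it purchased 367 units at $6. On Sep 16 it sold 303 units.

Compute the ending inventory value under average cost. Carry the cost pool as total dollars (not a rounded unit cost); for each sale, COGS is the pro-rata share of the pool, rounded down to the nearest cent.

Ending inventory = $1,240.97

After Sep 3: 331 on hand, pool $2,979.00 (≈ $9.0000 each)
After Sep 9: 430 on hand, pool $3,474.00 (≈ $8.0791 each)
Sep 11, sell 304: 304/430 × $3,474.00 → $2,456.03
After Sep 12: 493 on hand, pool $3,219.97 (≈ $6.5314 each)
Sep 16, sell 303: 303/493 × $3,219.97 → $1,979.00
Total COGS = $2,456.03 + $1,979.00 = $4,435.03
Ending inventory (cost pool remaining) = $1,240.97
Check: goods available $5,676.00 = COGS $4,435.03 + ending $1,240.97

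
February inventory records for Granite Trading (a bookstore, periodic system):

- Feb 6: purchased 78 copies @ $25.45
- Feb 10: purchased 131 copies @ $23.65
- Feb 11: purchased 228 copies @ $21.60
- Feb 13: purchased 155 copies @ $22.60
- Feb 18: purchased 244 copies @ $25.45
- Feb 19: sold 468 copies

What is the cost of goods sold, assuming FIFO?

Feb 19, 468 sold [FIFO — oldest first]: 78 @ $25.45 + 131 @ $23.65 + 228 @ $21.60 + 31 @ $22.60 = $10,708.65
Ending inventory: 124 @ $22.60 + 244 @ $25.45 = $9,012.20
Check: goods available $19,720.85 = COGS $10,708.65 + ending $9,012.20

COGS = $10,708.65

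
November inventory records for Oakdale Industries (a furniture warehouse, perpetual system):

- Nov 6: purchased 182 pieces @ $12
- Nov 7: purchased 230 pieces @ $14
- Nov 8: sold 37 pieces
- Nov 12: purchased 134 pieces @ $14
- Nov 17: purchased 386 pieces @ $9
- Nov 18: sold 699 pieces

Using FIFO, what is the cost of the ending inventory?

Nov 8, 37 sold [FIFO — oldest first]: 37 @ $12 = $444
Nov 18, 699 sold [FIFO — oldest first]: 145 @ $12 + 230 @ $14 + 134 @ $14 + 190 @ $9 = $8,546
Total COGS = $444 + $8,546 = $8,990
Ending inventory: 196 @ $9 = $1,764

Ending inventory = $1,764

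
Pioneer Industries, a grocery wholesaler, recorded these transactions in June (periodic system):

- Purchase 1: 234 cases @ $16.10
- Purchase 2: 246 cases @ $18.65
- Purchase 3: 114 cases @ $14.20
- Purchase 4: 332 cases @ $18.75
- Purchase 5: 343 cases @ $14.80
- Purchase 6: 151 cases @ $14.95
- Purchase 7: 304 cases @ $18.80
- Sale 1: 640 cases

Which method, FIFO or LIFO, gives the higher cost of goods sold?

FIFO

FIFO COGS: 234 @ $16.10 + 246 @ $18.65 + 114 @ $14.20 + 46 @ $18.75 = $10,836.60
LIFO COGS: 304 @ $18.80 + 151 @ $14.95 + 185 @ $14.80 = $10,710.65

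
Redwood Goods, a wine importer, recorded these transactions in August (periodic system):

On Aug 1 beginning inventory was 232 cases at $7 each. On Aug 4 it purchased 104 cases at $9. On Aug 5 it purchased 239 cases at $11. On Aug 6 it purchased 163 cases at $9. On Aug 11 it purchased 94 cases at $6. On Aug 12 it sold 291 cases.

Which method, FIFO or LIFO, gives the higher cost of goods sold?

LIFO

FIFO COGS: 232 @ $7 + 59 @ $9 = $2,155
LIFO COGS: 94 @ $6 + 163 @ $9 + 34 @ $11 = $2,405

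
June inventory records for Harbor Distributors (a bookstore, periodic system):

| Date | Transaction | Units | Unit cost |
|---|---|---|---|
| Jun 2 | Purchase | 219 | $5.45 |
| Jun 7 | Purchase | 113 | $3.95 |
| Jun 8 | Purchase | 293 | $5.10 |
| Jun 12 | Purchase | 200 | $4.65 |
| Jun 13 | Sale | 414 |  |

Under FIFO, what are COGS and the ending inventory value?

COGS = $2,058.10; ending inventory = $2,006.10

Jun 13, 414 sold [FIFO — oldest first]: 219 @ $5.45 + 113 @ $3.95 + 82 @ $5.10 = $2,058.10
Ending inventory: 211 @ $5.10 + 200 @ $4.65 = $2,006.10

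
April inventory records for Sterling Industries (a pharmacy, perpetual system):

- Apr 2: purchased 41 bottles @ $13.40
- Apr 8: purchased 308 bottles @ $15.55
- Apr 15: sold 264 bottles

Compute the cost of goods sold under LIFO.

COGS = $4,105.20

Apr 15, 264 sold [LIFO — newest first]: 264 @ $15.55 = $4,105.20
Ending inventory: 41 @ $13.40 + 44 @ $15.55 = $1,233.60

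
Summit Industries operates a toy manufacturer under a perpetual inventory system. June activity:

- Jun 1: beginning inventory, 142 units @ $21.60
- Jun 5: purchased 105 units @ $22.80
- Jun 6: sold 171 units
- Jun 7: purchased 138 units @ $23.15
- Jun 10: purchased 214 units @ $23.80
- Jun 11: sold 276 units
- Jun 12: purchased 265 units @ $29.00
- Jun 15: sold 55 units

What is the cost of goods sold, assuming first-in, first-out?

COGS = $11,440.50

Jun 6, 171 sold [FIFO — oldest first]: 142 @ $21.60 + 29 @ $22.80 = $3,728.40
Jun 11, 276 sold [FIFO — oldest first]: 76 @ $22.80 + 138 @ $23.15 + 62 @ $23.80 = $6,403.10
Jun 15, 55 sold [FIFO — oldest first]: 55 @ $23.80 = $1,309.00
Total COGS = $3,728.40 + $6,403.10 + $1,309.00 = $11,440.50
Ending inventory: 97 @ $23.80 + 265 @ $29.00 = $9,993.60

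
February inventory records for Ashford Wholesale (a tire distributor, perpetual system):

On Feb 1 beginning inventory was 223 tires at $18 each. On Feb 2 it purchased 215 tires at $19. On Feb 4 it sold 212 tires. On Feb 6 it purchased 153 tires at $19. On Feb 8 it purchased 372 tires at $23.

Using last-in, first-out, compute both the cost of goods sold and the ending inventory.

Feb 4, 212 sold [LIFO — newest first]: 212 @ $19 = $4,028
Ending inventory: 223 @ $18 + 3 @ $19 + 153 @ $19 + 372 @ $23 = $15,534
Check: goods available $19,562 = COGS $4,028 + ending $15,534

COGS = $4,028; ending inventory = $15,534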